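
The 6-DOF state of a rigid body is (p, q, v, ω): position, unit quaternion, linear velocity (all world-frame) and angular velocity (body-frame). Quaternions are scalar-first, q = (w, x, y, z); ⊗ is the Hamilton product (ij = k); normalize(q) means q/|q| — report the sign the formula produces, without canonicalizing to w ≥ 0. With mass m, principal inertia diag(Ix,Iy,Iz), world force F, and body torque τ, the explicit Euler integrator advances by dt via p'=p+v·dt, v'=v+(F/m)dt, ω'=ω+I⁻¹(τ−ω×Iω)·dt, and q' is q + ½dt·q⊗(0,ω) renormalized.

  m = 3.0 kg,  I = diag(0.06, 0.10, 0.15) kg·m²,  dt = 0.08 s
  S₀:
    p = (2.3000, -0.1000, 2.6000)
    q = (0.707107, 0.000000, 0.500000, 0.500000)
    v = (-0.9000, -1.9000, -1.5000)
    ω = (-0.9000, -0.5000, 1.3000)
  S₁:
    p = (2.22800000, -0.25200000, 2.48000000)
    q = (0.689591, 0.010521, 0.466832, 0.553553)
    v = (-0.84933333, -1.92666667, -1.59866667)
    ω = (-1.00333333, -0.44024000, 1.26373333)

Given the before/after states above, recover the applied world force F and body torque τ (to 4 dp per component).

ω₁ − ω₀ = (-0.10333333, 0.05976000, -0.03626667)
ω₀×(Iω₀) = (-0.0325, 0.1053, 0.0180)
τ = I·(Δω/dt) + ω₀×(Iω₀) = (-0.1100, 0.1800, -0.0500)
velocity change Δv = (0.05066667, -0.02666667, -0.09866667)
F = m·Δv/dt = (1.9000, -1.0000, -3.7000)

F = (1.9000, -1.0000, -3.7000)
τ = (-0.1100, 0.1800, -0.0500)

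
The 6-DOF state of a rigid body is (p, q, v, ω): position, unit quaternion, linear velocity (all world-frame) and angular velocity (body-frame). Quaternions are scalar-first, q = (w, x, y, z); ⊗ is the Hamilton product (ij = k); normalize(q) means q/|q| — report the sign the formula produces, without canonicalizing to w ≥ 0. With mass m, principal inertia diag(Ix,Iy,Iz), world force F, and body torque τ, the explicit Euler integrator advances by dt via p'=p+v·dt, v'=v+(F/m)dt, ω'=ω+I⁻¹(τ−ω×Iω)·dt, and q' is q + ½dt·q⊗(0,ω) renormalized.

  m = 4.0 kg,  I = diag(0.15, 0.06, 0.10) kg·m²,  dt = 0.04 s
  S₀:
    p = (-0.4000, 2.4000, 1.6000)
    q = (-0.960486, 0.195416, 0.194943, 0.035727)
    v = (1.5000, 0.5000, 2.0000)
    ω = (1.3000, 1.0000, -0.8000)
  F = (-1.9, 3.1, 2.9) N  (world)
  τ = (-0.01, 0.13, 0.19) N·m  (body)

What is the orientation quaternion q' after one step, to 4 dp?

q' = (-0.9682, 0.1665, 0.1797, 0.0499)

q⊗(0,ω) = (-0.4204022, -1.4403132, -0.7577081, 0.7103789)
q' = normalize(q + ½dt·q⊗(0,ω)) = (-0.9682, 0.1665, 0.1797, 0.0499)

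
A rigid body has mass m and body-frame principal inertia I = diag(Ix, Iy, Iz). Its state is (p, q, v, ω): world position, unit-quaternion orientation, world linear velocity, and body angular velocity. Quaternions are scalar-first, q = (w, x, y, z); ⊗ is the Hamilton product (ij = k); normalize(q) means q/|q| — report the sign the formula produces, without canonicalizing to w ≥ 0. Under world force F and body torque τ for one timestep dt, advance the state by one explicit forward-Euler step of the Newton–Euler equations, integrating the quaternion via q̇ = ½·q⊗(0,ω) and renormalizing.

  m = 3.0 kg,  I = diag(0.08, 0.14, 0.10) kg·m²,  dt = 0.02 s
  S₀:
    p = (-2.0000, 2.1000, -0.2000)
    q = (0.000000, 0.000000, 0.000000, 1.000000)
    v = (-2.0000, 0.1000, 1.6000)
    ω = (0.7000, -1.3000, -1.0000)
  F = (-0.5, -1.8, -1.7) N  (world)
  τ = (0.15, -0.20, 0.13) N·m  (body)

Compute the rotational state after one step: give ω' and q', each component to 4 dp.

gyro term ω×Iω = (-0.0520, 0.0140, -0.0546)
(τ − ω×Iω)/I = (2.5250, -1.5286, 1.8460)
ω' = ω + α·dt = (0.7505, -1.3306, -0.9631)
q⊗(0,ω) = (1.0000000, 1.3000000, 0.7000000, 0.0000000)
q' = normalize(q + ½dt·q⊗(0,ω)) = (0.0100, 0.0130, 0.0070, 0.9998)

ω' = (0.7505, -1.3306, -0.9631)
q' = (0.0100, 0.0130, 0.0070, 0.9998)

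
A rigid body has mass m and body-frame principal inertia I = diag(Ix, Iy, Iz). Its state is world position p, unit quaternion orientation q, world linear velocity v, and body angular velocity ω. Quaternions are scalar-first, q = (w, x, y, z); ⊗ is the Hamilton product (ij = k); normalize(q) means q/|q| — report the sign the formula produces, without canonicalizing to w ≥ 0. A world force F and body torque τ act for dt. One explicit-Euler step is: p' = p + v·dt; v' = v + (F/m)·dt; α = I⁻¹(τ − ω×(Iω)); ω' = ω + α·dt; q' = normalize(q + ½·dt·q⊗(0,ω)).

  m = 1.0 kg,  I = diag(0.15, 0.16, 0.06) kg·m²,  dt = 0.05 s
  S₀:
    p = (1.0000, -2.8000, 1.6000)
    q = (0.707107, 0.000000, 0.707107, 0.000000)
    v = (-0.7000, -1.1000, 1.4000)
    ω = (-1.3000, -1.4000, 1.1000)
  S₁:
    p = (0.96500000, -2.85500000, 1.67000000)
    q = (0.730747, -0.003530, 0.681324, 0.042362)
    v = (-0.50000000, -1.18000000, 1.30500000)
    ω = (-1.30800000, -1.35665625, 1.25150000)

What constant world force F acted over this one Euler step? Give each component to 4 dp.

v₁ − v₀ = (0.20000000, -0.08000000, -0.09500000)
F = m·Δv/dt = (4.0000, -1.6000, -1.9000)

F = (4.0000, -1.6000, -1.9000)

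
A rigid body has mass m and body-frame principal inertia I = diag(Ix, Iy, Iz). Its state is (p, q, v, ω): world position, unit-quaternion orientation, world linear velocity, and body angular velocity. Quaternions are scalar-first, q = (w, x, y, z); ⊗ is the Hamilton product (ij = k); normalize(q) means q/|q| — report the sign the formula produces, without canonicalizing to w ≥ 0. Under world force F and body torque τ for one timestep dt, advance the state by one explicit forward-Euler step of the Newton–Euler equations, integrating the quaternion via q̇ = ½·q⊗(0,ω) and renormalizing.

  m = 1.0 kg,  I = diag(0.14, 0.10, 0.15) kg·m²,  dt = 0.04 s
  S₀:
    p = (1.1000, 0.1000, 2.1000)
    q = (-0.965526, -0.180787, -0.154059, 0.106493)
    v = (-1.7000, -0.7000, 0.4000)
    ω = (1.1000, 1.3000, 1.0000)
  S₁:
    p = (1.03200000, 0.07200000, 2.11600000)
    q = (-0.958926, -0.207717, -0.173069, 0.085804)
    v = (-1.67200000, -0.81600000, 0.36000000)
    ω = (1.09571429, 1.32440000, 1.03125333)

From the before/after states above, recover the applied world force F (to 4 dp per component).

F = (0.7000, -2.9000, -1.0000)

Δv = v₁−v₀ = (0.02800000, -0.11600000, -0.04000000)
m·(v₁−v₀)/dt = (0.7000, -2.9000, -1.0000)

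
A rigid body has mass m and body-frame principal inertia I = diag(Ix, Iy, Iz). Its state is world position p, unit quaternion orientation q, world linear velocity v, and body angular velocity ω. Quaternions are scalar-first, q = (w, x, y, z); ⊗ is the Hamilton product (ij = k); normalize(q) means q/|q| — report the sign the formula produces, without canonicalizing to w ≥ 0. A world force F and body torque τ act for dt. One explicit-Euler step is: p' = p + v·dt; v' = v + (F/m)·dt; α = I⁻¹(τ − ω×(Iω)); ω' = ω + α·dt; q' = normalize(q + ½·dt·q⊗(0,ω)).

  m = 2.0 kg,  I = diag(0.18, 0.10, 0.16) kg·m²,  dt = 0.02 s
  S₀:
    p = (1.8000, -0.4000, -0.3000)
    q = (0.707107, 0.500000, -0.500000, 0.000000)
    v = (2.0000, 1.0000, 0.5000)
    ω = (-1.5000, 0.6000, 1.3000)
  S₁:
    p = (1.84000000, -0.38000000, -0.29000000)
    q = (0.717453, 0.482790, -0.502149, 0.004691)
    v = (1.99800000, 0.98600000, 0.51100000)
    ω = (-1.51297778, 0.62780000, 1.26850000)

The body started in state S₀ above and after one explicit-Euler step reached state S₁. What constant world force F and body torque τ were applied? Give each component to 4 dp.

F = (-0.2000, -1.4000, 1.1000)
τ = (-0.0700, 0.1000, -0.1800)

rate change Δω = (-0.01297778, 0.02780000, -0.03150000)
τ = I·(Δω/dt) + ω₀×(Iω₀) = (-0.0700, 0.1000, -0.1800)
v₁ − v₀ = (-0.00200000, -0.01400000, 0.01100000)
m·(v₁−v₀)/dt = (-0.2000, -1.4000, 1.1000)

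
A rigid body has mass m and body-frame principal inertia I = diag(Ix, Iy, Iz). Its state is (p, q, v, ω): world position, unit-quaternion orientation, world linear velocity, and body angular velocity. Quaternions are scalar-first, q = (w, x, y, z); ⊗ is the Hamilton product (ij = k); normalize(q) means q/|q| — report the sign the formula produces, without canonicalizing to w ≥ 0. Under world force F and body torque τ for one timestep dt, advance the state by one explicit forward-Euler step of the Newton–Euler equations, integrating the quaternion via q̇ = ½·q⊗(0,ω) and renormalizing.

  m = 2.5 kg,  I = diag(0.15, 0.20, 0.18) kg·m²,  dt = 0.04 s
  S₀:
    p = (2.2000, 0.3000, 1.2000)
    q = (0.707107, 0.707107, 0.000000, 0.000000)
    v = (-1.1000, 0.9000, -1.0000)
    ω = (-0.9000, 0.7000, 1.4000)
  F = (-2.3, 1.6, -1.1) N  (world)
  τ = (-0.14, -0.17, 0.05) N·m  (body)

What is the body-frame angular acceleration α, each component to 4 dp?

α = (-0.8027, -1.0390, 0.4528)

ω×(Iω) gyroscopic = (-0.0196, 0.0378, -0.0315)
α = I⁻¹(τ − ω×Iω) = (-0.8027, -1.0390, 0.4528)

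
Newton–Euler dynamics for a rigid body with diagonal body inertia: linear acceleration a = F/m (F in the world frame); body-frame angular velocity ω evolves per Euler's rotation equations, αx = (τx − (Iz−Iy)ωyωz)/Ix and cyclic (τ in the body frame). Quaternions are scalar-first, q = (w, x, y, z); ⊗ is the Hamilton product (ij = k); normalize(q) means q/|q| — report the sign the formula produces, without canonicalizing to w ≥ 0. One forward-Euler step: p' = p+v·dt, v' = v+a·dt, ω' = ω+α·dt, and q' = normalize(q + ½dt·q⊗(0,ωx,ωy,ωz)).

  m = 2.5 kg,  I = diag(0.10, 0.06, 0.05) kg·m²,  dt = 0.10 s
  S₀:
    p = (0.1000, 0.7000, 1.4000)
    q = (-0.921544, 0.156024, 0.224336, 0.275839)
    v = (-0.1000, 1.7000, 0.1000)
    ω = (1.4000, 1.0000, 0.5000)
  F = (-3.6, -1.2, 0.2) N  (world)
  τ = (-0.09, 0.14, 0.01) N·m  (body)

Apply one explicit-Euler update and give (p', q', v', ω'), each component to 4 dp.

p' = (0.0900, 0.8700, 1.4100)
q' = (-0.9468, 0.0830, 0.1929, 0.2439)
v' = (-0.2440, 1.6520, 0.1080)
ω' = (1.3150, 1.1750, 0.6320)

ω×(Iω) gyroscopic = (-0.0050, 0.0350, -0.0560)
angular accel α = (-0.8500, 1.7500, 1.3200)
ω' = ω + α·dt = (1.3150, 1.1750, 0.6320)
q⊗(0,ω) = (-0.5806891, -1.4538326, -0.6133814, -0.6188184)
q + ½dt·q⊗(0,ω), renormalized = (-0.9468, 0.0830, 0.1929, 0.2439)
p' = p + v·dt = (0.0900, 0.8700, 1.4100)
v' = v + a·dt = (-0.2440, 1.6520, 0.1080)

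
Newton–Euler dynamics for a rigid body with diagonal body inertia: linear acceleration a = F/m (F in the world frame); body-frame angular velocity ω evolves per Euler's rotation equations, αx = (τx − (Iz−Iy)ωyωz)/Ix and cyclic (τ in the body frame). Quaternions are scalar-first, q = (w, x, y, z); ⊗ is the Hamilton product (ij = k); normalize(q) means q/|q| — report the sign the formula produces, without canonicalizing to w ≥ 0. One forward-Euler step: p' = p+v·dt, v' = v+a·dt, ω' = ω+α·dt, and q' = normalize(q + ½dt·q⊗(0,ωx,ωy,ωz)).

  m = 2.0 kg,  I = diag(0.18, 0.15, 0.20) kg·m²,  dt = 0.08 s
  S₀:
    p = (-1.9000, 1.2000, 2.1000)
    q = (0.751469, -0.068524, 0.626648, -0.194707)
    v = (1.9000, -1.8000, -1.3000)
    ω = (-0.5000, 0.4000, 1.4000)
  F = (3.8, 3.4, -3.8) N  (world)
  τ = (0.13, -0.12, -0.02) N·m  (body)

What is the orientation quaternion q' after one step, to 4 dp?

q' = (0.7496, -0.0453, 0.6452, -0.1409)

2q̇ = q⊗(0,ω) = (-0.0123314, 0.5794555, 0.4938747, 1.3379710)
updated quaternion q' = (0.7496, -0.0453, 0.6452, -0.1409)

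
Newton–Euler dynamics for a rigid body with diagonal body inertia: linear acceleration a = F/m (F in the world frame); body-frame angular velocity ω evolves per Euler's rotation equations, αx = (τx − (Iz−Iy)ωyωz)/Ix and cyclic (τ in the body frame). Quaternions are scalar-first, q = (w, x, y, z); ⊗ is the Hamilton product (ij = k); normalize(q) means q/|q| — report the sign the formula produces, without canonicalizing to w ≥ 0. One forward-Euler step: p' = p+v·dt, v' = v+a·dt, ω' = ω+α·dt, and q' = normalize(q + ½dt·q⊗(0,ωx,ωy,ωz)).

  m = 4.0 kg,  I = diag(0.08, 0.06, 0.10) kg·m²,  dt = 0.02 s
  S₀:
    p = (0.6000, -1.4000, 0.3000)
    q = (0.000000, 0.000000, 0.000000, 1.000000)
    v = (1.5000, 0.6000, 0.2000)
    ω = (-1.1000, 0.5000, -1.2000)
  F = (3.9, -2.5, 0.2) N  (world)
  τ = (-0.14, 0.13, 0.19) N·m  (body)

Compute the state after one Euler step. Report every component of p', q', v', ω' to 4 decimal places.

p' = (0.6300, -1.3880, 0.3040)
q' = (0.0120, -0.0050, -0.0110, 0.9999)
v' = (1.5195, 0.5875, 0.2010)
ω' = (-1.1290, 0.5521, -1.1642)

ω×(Iω) gyroscopic = (-0.0240, -0.0264, 0.0110)
angular accel α = (-1.4500, 2.6067, 1.7900)
ω + α·dt = (-1.1290, 0.5521, -1.1642)
q⊗(0,ω) = (1.2000000, -0.5000000, -1.1000000, 0.0000000)
q' = normalize(q + ½dt·q⊗(0,ω)) = (0.0120, -0.0050, -0.0110, 0.9999)
a = F/m = (0.9750, -0.6250, 0.0500)
new position p' = (0.6300, -1.3880, 0.3040)
v' = v + a·dt = (1.5195, 0.5875, 0.2010)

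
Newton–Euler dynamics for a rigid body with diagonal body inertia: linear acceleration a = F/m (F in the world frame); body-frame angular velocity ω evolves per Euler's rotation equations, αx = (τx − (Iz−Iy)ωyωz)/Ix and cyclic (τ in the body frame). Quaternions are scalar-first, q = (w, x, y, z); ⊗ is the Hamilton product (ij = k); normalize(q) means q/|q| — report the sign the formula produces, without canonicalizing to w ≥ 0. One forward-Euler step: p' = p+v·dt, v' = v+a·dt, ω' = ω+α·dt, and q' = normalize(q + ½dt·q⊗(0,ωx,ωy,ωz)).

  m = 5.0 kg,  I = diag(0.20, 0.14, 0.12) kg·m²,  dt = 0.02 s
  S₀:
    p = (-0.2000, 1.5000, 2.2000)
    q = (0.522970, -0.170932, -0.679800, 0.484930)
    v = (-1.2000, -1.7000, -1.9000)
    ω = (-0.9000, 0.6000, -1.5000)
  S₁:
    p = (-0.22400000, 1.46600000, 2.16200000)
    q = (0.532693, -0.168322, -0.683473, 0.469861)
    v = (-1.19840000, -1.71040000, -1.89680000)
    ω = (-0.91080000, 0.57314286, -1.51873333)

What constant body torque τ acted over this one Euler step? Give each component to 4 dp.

τ = (-0.0900, -0.0800, -0.0800)

ω₁ − ω₀ = (-0.01080000, -0.02685714, -0.01873333)
gyro term ω₀×Iω₀ = (0.0180, 0.1080, 0.0324)
I·α + gyro = (-0.0900, -0.0800, -0.0800)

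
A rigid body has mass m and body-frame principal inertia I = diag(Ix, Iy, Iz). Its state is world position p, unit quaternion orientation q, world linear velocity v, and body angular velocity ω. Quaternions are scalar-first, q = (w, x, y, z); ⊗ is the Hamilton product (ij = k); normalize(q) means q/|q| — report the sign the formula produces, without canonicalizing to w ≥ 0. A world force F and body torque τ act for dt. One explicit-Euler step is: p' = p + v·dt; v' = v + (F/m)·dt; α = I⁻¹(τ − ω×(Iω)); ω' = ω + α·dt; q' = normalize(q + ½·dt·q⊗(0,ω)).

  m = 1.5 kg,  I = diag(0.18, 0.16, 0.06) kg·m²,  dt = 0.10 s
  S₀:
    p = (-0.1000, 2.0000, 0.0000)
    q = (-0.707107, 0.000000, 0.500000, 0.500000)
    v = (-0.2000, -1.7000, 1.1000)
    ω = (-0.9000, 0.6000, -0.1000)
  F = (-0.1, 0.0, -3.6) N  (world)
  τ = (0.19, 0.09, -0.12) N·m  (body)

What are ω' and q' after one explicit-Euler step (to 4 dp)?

ω' = (-0.7978, 0.6495, -0.3180)
q' = (-0.7185, 0.0143, 0.4556, 0.5253)

precession coupling ω×(Iω) = (0.0060, 0.0108, 0.0108)
angular accel α = (1.0222, 0.4950, -2.1800)
new body rate ω' = (-0.7978, 0.6495, -0.3180)
Hamilton product q⊗(0,ω) = (-0.2500000, 0.2863963, -0.8742642, 0.5207107)
q' = normalize(q + ½dt·q⊗(0,ω)) = (-0.7185, 0.0143, 0.4556, 0.5253)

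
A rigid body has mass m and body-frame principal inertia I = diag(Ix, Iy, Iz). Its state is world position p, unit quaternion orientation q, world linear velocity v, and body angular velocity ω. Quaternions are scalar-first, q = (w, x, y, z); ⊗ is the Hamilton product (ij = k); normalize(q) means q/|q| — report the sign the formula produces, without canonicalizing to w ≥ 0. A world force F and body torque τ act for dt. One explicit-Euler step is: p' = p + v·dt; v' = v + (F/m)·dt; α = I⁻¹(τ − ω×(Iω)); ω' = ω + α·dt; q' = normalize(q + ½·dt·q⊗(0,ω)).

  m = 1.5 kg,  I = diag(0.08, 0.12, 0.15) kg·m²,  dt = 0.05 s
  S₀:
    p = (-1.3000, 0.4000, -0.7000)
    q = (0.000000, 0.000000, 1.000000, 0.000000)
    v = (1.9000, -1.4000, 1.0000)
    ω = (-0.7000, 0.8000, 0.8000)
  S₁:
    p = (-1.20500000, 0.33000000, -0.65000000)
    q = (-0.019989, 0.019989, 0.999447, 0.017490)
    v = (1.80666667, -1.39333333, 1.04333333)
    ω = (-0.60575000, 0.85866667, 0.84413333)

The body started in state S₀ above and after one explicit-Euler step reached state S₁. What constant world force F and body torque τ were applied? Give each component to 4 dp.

v₁ − v₀ = (-0.09333333, 0.00666667, 0.04333333)
m·(v₁−v₀)/dt = (-2.8000, 0.2000, 1.3000)
Δω = ω₁−ω₀ = (0.09425000, 0.05866667, 0.04413333)
ω₀×(Iω₀) = (0.0192, 0.0392, -0.0224)
τ = I·(Δω/dt) + ω₀×(Iω₀) = (0.1700, 0.1800, 0.1100)

F = (-2.8000, 0.2000, 1.3000)
τ = (0.1700, 0.1800, 0.1100)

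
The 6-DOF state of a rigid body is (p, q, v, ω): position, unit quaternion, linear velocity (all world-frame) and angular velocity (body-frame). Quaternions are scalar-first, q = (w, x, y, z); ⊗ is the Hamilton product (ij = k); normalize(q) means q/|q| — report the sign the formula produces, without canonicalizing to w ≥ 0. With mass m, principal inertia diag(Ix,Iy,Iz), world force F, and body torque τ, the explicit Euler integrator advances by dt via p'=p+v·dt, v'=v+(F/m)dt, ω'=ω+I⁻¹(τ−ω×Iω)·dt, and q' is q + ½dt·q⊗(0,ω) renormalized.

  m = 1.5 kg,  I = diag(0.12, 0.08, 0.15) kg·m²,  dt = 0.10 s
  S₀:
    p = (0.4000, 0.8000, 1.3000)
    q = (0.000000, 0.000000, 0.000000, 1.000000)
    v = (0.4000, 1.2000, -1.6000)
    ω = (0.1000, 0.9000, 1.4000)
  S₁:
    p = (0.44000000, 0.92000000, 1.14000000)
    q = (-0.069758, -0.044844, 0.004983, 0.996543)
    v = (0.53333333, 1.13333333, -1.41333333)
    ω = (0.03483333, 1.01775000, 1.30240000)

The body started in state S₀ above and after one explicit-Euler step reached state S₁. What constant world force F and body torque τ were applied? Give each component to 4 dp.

Δv = v₁−v₀ = (0.13333333, -0.06666667, 0.18666667)
applied force F = (2.0000, -1.0000, 2.8000)
Δω = ω₁−ω₀ = (-0.06516667, 0.11775000, -0.09760000)
I·α + gyro = (0.0100, 0.0900, -0.1500)

F = (2.0000, -1.0000, 2.8000)
τ = (0.0100, 0.0900, -0.1500)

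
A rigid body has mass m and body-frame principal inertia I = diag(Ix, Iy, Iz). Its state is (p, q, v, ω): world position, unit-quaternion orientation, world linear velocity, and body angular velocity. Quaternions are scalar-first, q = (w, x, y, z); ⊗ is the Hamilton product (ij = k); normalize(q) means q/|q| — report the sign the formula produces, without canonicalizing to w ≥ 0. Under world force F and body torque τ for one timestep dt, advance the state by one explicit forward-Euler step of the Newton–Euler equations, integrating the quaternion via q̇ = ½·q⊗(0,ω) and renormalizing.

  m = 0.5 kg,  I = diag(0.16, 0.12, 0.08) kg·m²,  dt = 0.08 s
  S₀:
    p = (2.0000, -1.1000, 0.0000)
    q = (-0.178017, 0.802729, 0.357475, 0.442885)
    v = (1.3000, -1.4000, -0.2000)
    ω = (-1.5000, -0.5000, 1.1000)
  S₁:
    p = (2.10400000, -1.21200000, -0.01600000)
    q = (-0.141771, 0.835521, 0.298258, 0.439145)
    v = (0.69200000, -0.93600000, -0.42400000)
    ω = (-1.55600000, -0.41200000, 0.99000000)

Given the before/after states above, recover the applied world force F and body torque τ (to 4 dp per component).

F = (-3.8000, 2.9000, -1.4000)
τ = (-0.0900, 0.0000, -0.1400)

ω₁ − ω₀ = (-0.05600000, 0.08800000, -0.11000000)
ω₀×(Iω₀) = (0.0220, -0.1320, -0.0300)
I·α + gyro = (-0.0900, 0.0000, -0.1400)
velocity change Δv = (-0.60800000, 0.46400000, -0.22400000)
F = m·Δv/dt = (-3.8000, 2.9000, -1.4000)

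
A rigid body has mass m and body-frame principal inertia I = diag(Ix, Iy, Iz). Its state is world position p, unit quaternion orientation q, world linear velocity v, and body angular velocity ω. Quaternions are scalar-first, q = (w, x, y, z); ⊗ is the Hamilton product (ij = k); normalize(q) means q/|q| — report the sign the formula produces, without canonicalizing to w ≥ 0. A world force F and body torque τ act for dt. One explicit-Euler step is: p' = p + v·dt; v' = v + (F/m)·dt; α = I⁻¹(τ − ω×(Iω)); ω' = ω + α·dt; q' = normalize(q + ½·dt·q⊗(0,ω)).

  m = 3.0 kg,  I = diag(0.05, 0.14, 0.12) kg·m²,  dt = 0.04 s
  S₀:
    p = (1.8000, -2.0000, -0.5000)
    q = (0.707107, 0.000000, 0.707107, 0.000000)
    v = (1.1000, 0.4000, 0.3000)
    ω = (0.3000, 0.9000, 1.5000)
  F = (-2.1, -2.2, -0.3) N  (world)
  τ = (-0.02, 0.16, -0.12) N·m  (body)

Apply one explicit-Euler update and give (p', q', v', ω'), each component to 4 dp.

p' = (1.8440, -1.9840, -0.4880)
q' = (0.6939, 0.0254, 0.7194, 0.0170)
v' = (1.0720, 0.3707, 0.2960)
ω' = (0.3056, 0.9547, 1.4519)

new position p' = (1.8440, -1.9840, -0.4880)
new velocity v' = (1.0720, 0.3707, 0.2960)
angular accel α = (0.1400, 1.3679, -1.2025)
ω' = ω + α·dt = (0.3056, 0.9547, 1.4519)
2q̇ = q⊗(0,ω) = (-0.6363963, 1.2727926, 0.6363963, 0.8485284)
q + ½dt·q⊗(0,ω), renormalized = (0.6939, 0.0254, 0.7194, 0.0170)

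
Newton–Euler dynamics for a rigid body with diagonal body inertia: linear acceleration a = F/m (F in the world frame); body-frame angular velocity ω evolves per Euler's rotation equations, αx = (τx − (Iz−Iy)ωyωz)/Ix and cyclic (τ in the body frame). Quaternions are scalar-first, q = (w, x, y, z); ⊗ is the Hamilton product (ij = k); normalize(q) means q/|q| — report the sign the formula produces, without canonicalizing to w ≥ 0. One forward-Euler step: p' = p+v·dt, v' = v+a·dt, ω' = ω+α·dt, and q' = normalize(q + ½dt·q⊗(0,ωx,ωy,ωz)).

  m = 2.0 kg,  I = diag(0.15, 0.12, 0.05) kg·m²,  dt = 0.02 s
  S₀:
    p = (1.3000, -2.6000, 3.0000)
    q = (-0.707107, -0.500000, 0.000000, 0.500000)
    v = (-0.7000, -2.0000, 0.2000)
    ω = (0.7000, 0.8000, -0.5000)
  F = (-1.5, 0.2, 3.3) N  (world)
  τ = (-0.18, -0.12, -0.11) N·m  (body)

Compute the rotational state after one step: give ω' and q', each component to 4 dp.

ω' = (0.6723, 0.7858, -0.5373)
q' = (-0.7011, -0.5089, -0.0047, 0.4995)

ω×(Iω) gyroscopic = (0.0280, -0.0350, -0.0168)
angular accel α = (-1.3867, -0.7083, -1.8640)
ω' = ω + α·dt = (0.6723, 0.7858, -0.5373)
Hamilton product q⊗(0,ω) = (0.6000000, -0.8949749, -0.4656856, -0.0464465)
q + ½dt·q⊗(0,ω), renormalized = (-0.7011, -0.5089, -0.0047, 0.4995)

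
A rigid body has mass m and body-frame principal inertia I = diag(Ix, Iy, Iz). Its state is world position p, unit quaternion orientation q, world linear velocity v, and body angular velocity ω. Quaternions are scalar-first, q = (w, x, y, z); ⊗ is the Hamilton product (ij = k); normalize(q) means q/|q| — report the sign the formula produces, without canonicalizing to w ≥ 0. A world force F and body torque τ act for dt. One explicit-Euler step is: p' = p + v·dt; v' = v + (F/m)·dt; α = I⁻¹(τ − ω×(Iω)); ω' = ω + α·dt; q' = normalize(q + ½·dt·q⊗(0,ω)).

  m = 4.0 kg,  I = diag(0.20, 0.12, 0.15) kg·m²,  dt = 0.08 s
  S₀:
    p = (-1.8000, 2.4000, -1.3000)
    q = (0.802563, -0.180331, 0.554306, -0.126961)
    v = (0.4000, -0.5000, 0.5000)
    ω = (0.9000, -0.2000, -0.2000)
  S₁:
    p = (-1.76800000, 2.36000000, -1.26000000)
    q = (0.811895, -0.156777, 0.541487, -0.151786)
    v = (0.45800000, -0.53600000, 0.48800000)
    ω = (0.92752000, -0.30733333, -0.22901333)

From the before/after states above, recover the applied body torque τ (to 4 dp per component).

τ = (0.0700, -0.1700, -0.0400)

rate change Δω = (0.02752000, -0.10733333, -0.02901333)
precession coupling = (0.0012, -0.0090, 0.0144)
applied torque τ = (0.0700, -0.1700, -0.0400)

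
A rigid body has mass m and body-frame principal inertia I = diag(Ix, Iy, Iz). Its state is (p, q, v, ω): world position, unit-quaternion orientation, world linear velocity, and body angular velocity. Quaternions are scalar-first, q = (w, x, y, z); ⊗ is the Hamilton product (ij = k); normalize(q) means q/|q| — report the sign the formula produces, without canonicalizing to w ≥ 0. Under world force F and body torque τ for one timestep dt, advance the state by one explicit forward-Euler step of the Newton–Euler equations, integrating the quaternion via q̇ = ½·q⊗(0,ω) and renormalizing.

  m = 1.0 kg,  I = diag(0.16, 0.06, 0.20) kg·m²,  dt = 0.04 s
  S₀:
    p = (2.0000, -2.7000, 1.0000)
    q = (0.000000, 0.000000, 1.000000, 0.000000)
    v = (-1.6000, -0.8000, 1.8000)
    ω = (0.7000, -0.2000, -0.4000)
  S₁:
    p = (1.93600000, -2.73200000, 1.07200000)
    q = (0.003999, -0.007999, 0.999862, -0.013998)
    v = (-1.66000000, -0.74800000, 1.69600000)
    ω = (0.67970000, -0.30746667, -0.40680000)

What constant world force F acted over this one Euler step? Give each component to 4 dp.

F = (-1.5000, 1.3000, -2.6000)

Δv = v₁−v₀ = (-0.06000000, 0.05200000, -0.10400000)
applied force F = (-1.5000, 1.3000, -2.6000)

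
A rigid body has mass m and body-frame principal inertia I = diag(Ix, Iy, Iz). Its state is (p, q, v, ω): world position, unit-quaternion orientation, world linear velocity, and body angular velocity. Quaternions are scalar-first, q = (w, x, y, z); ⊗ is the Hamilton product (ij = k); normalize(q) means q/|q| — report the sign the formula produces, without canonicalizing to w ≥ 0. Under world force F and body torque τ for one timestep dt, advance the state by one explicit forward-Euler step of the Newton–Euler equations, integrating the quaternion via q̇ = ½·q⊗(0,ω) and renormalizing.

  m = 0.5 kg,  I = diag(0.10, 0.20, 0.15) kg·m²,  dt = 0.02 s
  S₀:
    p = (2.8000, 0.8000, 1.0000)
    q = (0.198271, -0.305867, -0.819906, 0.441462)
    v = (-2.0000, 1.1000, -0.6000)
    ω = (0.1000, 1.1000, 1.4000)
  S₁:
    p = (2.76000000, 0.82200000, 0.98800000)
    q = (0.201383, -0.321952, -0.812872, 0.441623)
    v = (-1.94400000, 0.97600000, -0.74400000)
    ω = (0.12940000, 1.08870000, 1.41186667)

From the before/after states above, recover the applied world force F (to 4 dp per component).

velocity change Δv = (0.05600000, -0.12400000, -0.14400000)
F = m·Δv/dt = (1.4000, -3.1000, -3.6000)

F = (1.4000, -3.1000, -3.6000)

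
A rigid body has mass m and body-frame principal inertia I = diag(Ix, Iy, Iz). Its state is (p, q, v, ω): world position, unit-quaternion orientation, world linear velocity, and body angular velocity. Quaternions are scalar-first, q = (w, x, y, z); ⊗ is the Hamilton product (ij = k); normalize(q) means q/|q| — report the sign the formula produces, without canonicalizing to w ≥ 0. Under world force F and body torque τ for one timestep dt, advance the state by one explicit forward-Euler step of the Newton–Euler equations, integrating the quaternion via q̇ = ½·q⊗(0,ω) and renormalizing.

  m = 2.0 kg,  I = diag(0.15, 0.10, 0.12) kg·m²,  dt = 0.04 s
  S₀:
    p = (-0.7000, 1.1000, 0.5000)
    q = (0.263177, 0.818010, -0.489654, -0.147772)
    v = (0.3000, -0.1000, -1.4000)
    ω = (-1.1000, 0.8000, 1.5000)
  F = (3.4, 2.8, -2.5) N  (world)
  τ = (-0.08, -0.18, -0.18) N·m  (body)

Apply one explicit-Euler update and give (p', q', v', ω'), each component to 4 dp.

linear accel F/m = (1.7000, 1.4000, -1.2500)
p' = p + v·dt = (-0.6880, 1.0960, 0.4440)
v + (F/m)dt = (0.3680, -0.0440, -1.4500)
ω×(Iω) gyroscopic = (0.0240, -0.0495, 0.0440)
(τ − ω×Iω)/I = (-0.6933, -1.3050, -1.8667)
ω' = ω + α·dt = (-1.1277, 0.7478, 1.4253)
Hamilton product q⊗(0,ω) = (1.5131922, -0.9057581, -0.8539242, 0.5105541)
q + ½dt·q⊗(0,ω), renormalized = (0.2932, 0.7992, -0.5063, -0.1374)

p' = (-0.6880, 1.0960, 0.4440)
q' = (0.2932, 0.7992, -0.5063, -0.1374)
v' = (0.3680, -0.0440, -1.4500)
ω' = (-1.1277, 0.7478, 1.4253)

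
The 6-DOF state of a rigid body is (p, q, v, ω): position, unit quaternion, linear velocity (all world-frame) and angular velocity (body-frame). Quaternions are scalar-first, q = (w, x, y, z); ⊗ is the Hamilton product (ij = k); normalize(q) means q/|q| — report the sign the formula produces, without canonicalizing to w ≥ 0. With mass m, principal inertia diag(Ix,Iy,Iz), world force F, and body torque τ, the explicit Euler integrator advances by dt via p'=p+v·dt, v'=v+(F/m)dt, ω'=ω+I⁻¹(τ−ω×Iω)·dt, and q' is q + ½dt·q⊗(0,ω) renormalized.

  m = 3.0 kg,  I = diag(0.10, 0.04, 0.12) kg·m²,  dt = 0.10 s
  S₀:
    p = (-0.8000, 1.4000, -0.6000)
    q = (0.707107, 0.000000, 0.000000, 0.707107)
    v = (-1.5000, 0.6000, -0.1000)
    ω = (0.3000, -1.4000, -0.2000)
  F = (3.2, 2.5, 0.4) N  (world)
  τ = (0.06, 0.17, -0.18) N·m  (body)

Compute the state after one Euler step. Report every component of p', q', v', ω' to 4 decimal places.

p' = (-0.9500, 1.4600, -0.6100)
q' = (0.7123, 0.0599, -0.0388, 0.6982)
v' = (-1.3933, 0.6833, -0.0867)
ω' = (0.3376, -0.9780, -0.3710)

a = (1.0667, 0.8333, 0.1333)
p' = p + v·dt = (-0.9500, 1.4600, -0.6100)
v' = v + a·dt = (-1.3933, 0.6833, -0.0867)
precession coupling ω×(Iω) = (0.0224, 0.0012, 0.0252)
α = I⁻¹(τ − ω×Iω) = (0.3760, 4.2200, -1.7100)
ω + α·dt = (0.3376, -0.9780, -0.3710)
q⊗(0,ω) = (0.1414214, 1.2020819, -0.7778177, -0.1414214)
q' = normalize(q + ½dt·q⊗(0,ω)) = (0.7123, 0.0599, -0.0388, 0.6982)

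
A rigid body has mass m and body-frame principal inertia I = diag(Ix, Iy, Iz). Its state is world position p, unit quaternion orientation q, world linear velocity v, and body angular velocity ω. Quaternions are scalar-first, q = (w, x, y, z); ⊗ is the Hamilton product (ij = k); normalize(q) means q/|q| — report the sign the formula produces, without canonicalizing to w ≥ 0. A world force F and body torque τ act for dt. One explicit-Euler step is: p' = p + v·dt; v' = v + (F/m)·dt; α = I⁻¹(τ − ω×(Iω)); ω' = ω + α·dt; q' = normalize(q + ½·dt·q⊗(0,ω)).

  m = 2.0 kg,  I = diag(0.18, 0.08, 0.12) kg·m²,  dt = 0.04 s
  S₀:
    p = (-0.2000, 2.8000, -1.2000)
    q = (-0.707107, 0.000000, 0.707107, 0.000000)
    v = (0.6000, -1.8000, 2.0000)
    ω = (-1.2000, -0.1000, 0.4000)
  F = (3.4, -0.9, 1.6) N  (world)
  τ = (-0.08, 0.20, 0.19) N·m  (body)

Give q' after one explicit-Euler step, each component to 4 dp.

q⊗(0,ω) = (0.0707107, 1.1313712, 0.0707107, 0.5656856)
updated quaternion q' = (-0.7055, 0.0226, 0.7083, 0.0113)

q' = (-0.7055, 0.0226, 0.7083, 0.0113)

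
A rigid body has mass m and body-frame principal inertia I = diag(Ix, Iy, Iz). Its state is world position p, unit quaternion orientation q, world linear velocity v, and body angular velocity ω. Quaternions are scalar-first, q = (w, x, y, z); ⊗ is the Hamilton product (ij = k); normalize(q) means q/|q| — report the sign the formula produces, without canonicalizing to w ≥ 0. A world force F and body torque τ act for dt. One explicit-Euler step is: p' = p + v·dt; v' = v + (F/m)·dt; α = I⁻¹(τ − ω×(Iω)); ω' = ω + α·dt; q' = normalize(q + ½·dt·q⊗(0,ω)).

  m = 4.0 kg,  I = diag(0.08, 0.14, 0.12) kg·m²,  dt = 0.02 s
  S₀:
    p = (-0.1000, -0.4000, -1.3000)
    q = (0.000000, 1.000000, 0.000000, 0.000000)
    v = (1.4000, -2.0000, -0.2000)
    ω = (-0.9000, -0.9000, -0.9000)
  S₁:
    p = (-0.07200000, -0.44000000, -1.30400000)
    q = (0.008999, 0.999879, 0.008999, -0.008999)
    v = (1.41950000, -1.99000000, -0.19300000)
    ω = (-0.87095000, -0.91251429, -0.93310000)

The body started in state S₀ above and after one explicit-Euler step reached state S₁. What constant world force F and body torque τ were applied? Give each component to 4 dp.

velocity change Δv = (0.01950000, 0.01000000, 0.00700000)
applied force F = (3.9000, 2.0000, 1.4000)
ω₁ − ω₀ = (0.02905000, -0.01251429, -0.03310000)
τ = I·(Δω/dt) + ω₀×(Iω₀) = (0.1000, -0.1200, -0.1500)

F = (3.9000, 2.0000, 1.4000)
τ = (0.1000, -0.1200, -0.1500)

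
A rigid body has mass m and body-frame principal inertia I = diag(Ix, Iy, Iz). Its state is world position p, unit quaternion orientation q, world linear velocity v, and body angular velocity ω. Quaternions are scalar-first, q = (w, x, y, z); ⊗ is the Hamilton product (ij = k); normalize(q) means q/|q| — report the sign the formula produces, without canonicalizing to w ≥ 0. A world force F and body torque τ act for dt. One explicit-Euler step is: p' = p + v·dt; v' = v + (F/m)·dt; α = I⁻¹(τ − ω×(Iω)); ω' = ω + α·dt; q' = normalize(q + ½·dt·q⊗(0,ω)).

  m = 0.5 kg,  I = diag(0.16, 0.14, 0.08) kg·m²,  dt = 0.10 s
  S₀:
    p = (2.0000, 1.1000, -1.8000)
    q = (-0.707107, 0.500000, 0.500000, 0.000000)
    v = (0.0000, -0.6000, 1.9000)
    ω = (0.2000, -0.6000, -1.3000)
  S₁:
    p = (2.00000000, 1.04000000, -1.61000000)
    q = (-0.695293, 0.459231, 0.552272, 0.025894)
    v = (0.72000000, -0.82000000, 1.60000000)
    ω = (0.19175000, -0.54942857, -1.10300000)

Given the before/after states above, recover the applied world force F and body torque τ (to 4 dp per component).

F = (3.6000, -1.1000, -1.5000)
τ = (-0.0600, 0.0500, 0.1600)

velocity change Δv = (0.72000000, -0.22000000, -0.30000000)
F = m·Δv/dt = (3.6000, -1.1000, -1.5000)
Δω = ω₁−ω₀ = (-0.00825000, 0.05057143, 0.19700000)
precession coupling = (-0.0468, -0.0208, 0.0024)
τ = I·(Δω/dt) + ω₀×(Iω₀) = (-0.0600, 0.0500, 0.1600)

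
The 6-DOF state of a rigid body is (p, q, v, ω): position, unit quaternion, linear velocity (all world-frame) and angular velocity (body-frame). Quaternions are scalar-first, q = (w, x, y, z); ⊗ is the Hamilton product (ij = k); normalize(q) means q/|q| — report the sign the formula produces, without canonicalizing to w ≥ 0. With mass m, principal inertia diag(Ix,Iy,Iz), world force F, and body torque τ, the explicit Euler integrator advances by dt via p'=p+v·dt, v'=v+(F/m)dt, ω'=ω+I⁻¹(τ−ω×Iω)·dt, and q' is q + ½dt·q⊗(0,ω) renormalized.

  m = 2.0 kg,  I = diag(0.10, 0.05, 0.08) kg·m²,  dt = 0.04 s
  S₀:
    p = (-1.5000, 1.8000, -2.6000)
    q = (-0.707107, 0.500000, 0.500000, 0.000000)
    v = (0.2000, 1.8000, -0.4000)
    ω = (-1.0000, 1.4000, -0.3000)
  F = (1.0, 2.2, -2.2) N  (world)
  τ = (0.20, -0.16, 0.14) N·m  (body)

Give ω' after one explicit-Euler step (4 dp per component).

ω' = (-0.9150, 1.2672, -0.2650)

precession coupling ω×(Iω) = (-0.0126, 0.0060, 0.0700)
α = I⁻¹(τ − ω×Iω) = (2.1260, -3.3200, 0.8750)
new body rate ω' = (-0.9150, 1.2672, -0.2650)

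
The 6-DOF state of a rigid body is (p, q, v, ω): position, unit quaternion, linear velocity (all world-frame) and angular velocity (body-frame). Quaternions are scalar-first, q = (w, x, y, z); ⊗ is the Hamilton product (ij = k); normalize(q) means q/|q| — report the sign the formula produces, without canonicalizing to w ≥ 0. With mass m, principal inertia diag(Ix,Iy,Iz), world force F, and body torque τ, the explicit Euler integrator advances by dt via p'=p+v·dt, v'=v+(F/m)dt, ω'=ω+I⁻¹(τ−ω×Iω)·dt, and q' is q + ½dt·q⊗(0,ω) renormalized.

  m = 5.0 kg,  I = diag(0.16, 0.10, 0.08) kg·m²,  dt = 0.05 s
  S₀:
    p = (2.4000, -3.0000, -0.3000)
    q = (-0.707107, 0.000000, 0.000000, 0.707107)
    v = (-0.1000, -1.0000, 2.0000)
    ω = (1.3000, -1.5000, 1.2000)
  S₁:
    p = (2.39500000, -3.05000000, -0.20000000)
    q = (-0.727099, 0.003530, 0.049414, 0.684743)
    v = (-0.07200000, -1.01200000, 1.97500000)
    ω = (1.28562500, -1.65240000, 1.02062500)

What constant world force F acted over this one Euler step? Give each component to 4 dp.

F = (2.8000, -1.2000, -2.5000)

velocity change Δv = (0.02800000, -0.01200000, -0.02500000)
F = m·Δv/dt = (2.8000, -1.2000, -2.5000)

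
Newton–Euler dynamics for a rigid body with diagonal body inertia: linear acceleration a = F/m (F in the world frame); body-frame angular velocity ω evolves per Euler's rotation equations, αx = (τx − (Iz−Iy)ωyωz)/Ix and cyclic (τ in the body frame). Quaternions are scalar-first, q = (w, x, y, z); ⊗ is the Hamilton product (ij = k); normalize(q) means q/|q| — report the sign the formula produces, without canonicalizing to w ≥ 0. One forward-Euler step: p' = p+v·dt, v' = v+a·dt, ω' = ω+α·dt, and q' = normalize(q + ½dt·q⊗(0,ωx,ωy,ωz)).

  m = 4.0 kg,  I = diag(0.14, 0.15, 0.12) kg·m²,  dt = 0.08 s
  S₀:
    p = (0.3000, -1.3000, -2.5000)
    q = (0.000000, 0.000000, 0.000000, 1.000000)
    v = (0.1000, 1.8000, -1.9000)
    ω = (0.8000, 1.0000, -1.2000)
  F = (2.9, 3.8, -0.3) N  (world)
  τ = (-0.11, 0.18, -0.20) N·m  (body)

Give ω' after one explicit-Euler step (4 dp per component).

ω' = (0.7166, 1.1062, -1.3387)

(τ − ω×Iω)/I = (-1.0429, 1.3280, -1.7333)
ω + α·dt = (0.7166, 1.1062, -1.3387)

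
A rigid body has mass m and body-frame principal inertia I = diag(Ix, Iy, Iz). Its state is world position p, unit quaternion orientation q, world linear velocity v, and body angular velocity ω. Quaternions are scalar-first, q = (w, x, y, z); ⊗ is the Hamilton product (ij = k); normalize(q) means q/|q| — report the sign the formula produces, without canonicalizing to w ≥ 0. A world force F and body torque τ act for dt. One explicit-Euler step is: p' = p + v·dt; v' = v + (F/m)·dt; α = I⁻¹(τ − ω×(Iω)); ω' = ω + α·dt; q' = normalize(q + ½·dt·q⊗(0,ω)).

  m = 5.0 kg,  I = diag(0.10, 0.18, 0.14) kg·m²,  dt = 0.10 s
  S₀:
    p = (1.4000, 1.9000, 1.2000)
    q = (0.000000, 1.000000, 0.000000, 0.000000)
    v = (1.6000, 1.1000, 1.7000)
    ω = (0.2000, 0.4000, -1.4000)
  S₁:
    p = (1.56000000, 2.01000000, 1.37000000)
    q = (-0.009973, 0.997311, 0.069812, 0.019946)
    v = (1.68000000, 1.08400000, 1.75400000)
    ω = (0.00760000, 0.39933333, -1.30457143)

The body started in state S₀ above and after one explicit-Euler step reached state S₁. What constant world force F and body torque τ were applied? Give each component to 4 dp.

F = (4.0000, -0.8000, 2.7000)
τ = (-0.1700, 0.0100, 0.1400)

v₁ − v₀ = (0.08000000, -0.01600000, 0.05400000)
applied force F = (4.0000, -0.8000, 2.7000)
ω₁ − ω₀ = (-0.19240000, -0.00066667, 0.09542857)
gyro term ω₀×Iω₀ = (0.0224, 0.0112, 0.0064)
I·α + gyro = (-0.1700, 0.0100, 0.1400)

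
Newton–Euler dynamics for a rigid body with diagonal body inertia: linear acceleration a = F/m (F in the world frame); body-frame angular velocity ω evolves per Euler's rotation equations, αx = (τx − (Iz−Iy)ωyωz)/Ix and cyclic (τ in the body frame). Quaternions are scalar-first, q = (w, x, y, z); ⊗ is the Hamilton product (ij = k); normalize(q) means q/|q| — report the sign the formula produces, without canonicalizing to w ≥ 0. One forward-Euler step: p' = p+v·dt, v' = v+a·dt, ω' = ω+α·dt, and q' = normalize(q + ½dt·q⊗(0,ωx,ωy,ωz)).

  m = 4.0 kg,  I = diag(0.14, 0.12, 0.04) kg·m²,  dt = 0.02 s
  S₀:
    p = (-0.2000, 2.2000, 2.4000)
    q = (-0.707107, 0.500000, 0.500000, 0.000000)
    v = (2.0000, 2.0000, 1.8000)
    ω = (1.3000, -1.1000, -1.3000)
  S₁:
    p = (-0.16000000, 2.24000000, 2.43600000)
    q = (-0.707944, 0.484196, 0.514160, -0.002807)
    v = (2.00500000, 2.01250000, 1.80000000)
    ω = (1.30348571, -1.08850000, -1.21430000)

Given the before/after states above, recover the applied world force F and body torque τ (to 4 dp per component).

F = (1.0000, 2.5000, 0.0000)
τ = (-0.0900, -0.1000, 0.2000)

rate change Δω = (0.00348571, 0.01150000, 0.08570000)
ω₀×(Iω₀) = (-0.1144, -0.1690, 0.0286)
I·α + gyro = (-0.0900, -0.1000, 0.2000)
v₁ − v₀ = (0.00500000, 0.01250000, 0.00000000)
applied force F = (1.0000, 2.5000, 0.0000)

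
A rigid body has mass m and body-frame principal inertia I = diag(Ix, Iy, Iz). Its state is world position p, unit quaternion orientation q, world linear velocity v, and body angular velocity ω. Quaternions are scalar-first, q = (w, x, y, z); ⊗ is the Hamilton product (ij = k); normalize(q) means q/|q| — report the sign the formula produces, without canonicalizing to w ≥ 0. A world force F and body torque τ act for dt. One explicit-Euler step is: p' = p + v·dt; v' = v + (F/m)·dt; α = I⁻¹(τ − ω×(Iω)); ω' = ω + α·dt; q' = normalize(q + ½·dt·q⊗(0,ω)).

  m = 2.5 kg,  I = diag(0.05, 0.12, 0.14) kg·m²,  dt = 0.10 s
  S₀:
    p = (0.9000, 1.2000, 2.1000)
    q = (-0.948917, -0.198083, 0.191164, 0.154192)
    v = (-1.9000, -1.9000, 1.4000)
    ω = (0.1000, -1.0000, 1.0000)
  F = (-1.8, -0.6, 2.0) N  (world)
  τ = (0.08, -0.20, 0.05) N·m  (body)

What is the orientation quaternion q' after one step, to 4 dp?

Hamilton product q⊗(0,ω) = (0.0567803, 0.2504643, 1.1624192, -0.7699504)
updated quaternion q' = (-0.9437, -0.1851, 0.2487, 0.1154)

q' = (-0.9437, -0.1851, 0.2487, 0.1154)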